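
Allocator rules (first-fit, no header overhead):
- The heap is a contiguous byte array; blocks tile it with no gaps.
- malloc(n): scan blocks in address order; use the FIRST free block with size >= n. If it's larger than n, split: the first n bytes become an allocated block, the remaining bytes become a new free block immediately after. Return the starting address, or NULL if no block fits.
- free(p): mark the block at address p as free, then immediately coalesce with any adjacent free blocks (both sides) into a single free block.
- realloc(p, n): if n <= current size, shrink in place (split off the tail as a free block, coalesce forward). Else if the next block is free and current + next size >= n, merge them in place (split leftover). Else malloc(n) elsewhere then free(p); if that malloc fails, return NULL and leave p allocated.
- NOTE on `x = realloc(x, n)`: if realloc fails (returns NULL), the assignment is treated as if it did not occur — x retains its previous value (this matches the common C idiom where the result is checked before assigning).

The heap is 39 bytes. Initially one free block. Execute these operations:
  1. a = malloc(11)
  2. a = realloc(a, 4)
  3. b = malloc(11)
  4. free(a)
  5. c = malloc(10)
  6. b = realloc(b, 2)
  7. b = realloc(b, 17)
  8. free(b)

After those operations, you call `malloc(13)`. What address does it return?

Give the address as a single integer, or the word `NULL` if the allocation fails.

Op 1: a = malloc(11) -> a = 0; heap: [0-10 ALLOC][11-38 FREE]
Op 2: a = realloc(a, 4) -> a = 0; heap: [0-3 ALLOC][4-38 FREE]
Op 3: b = malloc(11) -> b = 4; heap: [0-3 ALLOC][4-14 ALLOC][15-38 FREE]
Op 4: free(a) -> (freed a); heap: [0-3 FREE][4-14 ALLOC][15-38 FREE]
Op 5: c = malloc(10) -> c = 15; heap: [0-3 FREE][4-14 ALLOC][15-24 ALLOC][25-38 FREE]
Op 6: b = realloc(b, 2) -> b = 4; heap: [0-3 FREE][4-5 ALLOC][6-14 FREE][15-24 ALLOC][25-38 FREE]
Op 7: b = realloc(b, 17) -> NULL (b unchanged); heap: [0-3 FREE][4-5 ALLOC][6-14 FREE][15-24 ALLOC][25-38 FREE]
Op 8: free(b) -> (freed b); heap: [0-14 FREE][15-24 ALLOC][25-38 FREE]
malloc(13): first-fit scan over [0-14 FREE][15-24 ALLOC][25-38 FREE] -> 0

Answer: 0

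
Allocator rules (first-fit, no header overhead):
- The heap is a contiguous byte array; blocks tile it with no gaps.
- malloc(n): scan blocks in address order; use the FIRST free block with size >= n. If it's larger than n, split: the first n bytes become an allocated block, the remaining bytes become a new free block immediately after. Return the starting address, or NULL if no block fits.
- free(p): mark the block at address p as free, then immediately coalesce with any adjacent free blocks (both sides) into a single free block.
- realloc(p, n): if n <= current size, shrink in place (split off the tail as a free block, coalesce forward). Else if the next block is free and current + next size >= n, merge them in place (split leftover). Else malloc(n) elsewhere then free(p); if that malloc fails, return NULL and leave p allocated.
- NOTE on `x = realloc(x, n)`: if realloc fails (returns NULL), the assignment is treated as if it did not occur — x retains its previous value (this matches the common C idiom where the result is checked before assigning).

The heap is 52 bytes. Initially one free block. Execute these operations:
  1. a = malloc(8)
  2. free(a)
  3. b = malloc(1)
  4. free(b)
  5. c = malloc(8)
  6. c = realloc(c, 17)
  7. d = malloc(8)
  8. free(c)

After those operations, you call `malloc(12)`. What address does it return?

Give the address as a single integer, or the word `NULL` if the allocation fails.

Op 1: a = malloc(8) -> a = 0; heap: [0-7 ALLOC][8-51 FREE]
Op 2: free(a) -> (freed a); heap: [0-51 FREE]
Op 3: b = malloc(1) -> b = 0; heap: [0-0 ALLOC][1-51 FREE]
Op 4: free(b) -> (freed b); heap: [0-51 FREE]
Op 5: c = malloc(8) -> c = 0; heap: [0-7 ALLOC][8-51 FREE]
Op 6: c = realloc(c, 17) -> c = 0; heap: [0-16 ALLOC][17-51 FREE]
Op 7: d = malloc(8) -> d = 17; heap: [0-16 ALLOC][17-24 ALLOC][25-51 FREE]
Op 8: free(c) -> (freed c); heap: [0-16 FREE][17-24 ALLOC][25-51 FREE]
malloc(12): first-fit scan over [0-16 FREE][17-24 ALLOC][25-51 FREE] -> 0

Answer: 0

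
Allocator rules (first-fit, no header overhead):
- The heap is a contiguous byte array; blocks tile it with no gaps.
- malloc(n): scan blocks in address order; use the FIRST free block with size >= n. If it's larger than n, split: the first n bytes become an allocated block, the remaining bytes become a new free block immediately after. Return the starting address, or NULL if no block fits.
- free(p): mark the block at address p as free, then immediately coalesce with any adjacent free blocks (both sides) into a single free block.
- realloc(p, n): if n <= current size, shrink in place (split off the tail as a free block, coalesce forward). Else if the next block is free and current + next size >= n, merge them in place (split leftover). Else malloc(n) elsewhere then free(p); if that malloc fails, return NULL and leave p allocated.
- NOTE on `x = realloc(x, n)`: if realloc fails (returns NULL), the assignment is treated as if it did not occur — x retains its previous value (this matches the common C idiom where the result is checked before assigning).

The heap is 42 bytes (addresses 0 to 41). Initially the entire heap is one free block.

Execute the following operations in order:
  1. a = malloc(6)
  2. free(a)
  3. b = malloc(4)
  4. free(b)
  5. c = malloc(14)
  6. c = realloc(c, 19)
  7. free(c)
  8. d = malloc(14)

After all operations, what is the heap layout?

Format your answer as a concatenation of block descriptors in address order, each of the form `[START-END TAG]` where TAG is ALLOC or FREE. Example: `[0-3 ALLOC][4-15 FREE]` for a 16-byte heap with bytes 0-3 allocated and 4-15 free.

Answer: [0-13 ALLOC][14-41 FREE]

Derivation:
Op 1: a = malloc(6) -> a = 0; heap: [0-5 ALLOC][6-41 FREE]
Op 2: free(a) -> (freed a); heap: [0-41 FREE]
Op 3: b = malloc(4) -> b = 0; heap: [0-3 ALLOC][4-41 FREE]
Op 4: free(b) -> (freed b); heap: [0-41 FREE]
Op 5: c = malloc(14) -> c = 0; heap: [0-13 ALLOC][14-41 FREE]
Op 6: c = realloc(c, 19) -> c = 0; heap: [0-18 ALLOC][19-41 FREE]
Op 7: free(c) -> (freed c); heap: [0-41 FREE]
Op 8: d = malloc(14) -> d = 0; heap: [0-13 ALLOC][14-41 FREE]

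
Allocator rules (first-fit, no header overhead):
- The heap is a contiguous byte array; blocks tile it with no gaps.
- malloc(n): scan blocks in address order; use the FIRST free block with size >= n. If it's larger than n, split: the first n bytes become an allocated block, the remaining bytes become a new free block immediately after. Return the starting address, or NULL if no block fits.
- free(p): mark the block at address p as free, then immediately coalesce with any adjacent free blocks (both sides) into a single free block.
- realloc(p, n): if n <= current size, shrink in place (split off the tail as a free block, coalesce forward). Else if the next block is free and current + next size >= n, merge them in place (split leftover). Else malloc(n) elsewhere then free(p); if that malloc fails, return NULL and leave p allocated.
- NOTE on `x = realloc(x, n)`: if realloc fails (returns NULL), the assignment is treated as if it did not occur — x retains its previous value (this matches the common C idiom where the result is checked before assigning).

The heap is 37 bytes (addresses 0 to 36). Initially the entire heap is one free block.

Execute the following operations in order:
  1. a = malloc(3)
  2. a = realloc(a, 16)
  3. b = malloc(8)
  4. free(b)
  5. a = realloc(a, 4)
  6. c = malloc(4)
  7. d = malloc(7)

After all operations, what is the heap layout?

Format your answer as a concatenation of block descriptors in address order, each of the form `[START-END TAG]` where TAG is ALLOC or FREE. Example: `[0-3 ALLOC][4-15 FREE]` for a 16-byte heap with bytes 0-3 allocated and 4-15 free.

Op 1: a = malloc(3) -> a = 0; heap: [0-2 ALLOC][3-36 FREE]
Op 2: a = realloc(a, 16) -> a = 0; heap: [0-15 ALLOC][16-36 FREE]
Op 3: b = malloc(8) -> b = 16; heap: [0-15 ALLOC][16-23 ALLOC][24-36 FREE]
Op 4: free(b) -> (freed b); heap: [0-15 ALLOC][16-36 FREE]
Op 5: a = realloc(a, 4) -> a = 0; heap: [0-3 ALLOC][4-36 FREE]
Op 6: c = malloc(4) -> c = 4; heap: [0-3 ALLOC][4-7 ALLOC][8-36 FREE]
Op 7: d = malloc(7) -> d = 8; heap: [0-3 ALLOC][4-7 ALLOC][8-14 ALLOC][15-36 FREE]

Answer: [0-3 ALLOC][4-7 ALLOC][8-14 ALLOC][15-36 FREE]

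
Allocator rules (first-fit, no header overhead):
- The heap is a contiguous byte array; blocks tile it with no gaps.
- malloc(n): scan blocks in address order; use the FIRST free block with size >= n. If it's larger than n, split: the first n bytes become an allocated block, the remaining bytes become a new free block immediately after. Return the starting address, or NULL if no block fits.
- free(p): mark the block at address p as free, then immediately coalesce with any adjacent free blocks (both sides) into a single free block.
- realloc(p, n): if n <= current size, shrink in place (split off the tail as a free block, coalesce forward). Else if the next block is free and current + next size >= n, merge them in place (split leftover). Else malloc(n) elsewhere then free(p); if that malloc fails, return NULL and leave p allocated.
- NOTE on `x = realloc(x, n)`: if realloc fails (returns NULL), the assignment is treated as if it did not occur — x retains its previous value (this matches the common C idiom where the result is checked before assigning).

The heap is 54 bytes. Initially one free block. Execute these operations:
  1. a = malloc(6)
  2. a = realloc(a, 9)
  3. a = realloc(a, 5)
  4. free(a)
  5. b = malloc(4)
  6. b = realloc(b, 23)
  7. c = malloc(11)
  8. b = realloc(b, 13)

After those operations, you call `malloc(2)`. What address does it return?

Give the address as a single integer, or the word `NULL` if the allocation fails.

Op 1: a = malloc(6) -> a = 0; heap: [0-5 ALLOC][6-53 FREE]
Op 2: a = realloc(a, 9) -> a = 0; heap: [0-8 ALLOC][9-53 FREE]
Op 3: a = realloc(a, 5) -> a = 0; heap: [0-4 ALLOC][5-53 FREE]
Op 4: free(a) -> (freed a); heap: [0-53 FREE]
Op 5: b = malloc(4) -> b = 0; heap: [0-3 ALLOC][4-53 FREE]
Op 6: b = realloc(b, 23) -> b = 0; heap: [0-22 ALLOC][23-53 FREE]
Op 7: c = malloc(11) -> c = 23; heap: [0-22 ALLOC][23-33 ALLOC][34-53 FREE]
Op 8: b = realloc(b, 13) -> b = 0; heap: [0-12 ALLOC][13-22 FREE][23-33 ALLOC][34-53 FREE]
malloc(2): first-fit scan over [0-12 ALLOC][13-22 FREE][23-33 ALLOC][34-53 FREE] -> 13

Answer: 13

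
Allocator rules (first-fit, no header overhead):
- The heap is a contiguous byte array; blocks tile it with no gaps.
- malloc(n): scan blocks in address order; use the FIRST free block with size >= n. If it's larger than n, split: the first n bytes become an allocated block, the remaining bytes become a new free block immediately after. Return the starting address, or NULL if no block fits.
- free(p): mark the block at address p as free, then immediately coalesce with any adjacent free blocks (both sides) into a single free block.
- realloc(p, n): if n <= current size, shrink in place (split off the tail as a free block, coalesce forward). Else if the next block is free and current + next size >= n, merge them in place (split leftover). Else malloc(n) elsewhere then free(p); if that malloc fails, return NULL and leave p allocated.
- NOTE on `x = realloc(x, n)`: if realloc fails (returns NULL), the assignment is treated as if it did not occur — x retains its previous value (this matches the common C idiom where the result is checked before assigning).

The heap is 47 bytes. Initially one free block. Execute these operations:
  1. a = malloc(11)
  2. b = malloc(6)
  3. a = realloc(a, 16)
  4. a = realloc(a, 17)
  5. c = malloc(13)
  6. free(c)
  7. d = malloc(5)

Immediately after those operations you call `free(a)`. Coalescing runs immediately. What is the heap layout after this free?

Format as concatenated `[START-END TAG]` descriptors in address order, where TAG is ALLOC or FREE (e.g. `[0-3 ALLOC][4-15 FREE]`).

Answer: [0-4 ALLOC][5-10 FREE][11-16 ALLOC][17-46 FREE]

Derivation:
Op 1: a = malloc(11) -> a = 0; heap: [0-10 ALLOC][11-46 FREE]
Op 2: b = malloc(6) -> b = 11; heap: [0-10 ALLOC][11-16 ALLOC][17-46 FREE]
Op 3: a = realloc(a, 16) -> a = 17; heap: [0-10 FREE][11-16 ALLOC][17-32 ALLOC][33-46 FREE]
Op 4: a = realloc(a, 17) -> a = 17; heap: [0-10 FREE][11-16 ALLOC][17-33 ALLOC][34-46 FREE]
Op 5: c = malloc(13) -> c = 34; heap: [0-10 FREE][11-16 ALLOC][17-33 ALLOC][34-46 ALLOC]
Op 6: free(c) -> (freed c); heap: [0-10 FREE][11-16 ALLOC][17-33 ALLOC][34-46 FREE]
Op 7: d = malloc(5) -> d = 0; heap: [0-4 ALLOC][5-10 FREE][11-16 ALLOC][17-33 ALLOC][34-46 FREE]
free(a): a = 17 -> block [17-33 ALLOC]; mark free, coalesce with adjacent free neighbors -> [0-4 ALLOC][5-10 FREE][11-16 ALLOC][17-46 FREE]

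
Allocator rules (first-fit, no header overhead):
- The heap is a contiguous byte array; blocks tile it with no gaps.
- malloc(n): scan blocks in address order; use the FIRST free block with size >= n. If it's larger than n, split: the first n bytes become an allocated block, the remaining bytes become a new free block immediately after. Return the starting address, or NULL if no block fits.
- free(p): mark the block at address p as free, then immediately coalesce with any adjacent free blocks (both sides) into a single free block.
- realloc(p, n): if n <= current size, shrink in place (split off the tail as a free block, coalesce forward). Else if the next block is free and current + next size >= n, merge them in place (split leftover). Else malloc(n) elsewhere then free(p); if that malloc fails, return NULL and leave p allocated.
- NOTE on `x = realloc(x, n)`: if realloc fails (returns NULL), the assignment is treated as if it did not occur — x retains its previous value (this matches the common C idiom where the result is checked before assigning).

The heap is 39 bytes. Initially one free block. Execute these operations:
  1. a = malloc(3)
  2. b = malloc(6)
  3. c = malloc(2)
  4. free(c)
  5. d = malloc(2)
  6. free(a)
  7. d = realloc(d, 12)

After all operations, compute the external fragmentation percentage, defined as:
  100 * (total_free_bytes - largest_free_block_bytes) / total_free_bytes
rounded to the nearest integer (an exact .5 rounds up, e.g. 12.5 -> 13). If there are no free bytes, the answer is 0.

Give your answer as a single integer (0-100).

Op 1: a = malloc(3) -> a = 0; heap: [0-2 ALLOC][3-38 FREE]
Op 2: b = malloc(6) -> b = 3; heap: [0-2 ALLOC][3-8 ALLOC][9-38 FREE]
Op 3: c = malloc(2) -> c = 9; heap: [0-2 ALLOC][3-8 ALLOC][9-10 ALLOC][11-38 FREE]
Op 4: free(c) -> (freed c); heap: [0-2 ALLOC][3-8 ALLOC][9-38 FREE]
Op 5: d = malloc(2) -> d = 9; heap: [0-2 ALLOC][3-8 ALLOC][9-10 ALLOC][11-38 FREE]
Op 6: free(a) -> (freed a); heap: [0-2 FREE][3-8 ALLOC][9-10 ALLOC][11-38 FREE]
Op 7: d = realloc(d, 12) -> d = 9; heap: [0-2 FREE][3-8 ALLOC][9-20 ALLOC][21-38 FREE]
Free blocks: [3 18] total_free=21 largest=18 -> 100*(21-18)/21 = 300/21 ≈ 14.286 -> rounds to 14

Answer: 14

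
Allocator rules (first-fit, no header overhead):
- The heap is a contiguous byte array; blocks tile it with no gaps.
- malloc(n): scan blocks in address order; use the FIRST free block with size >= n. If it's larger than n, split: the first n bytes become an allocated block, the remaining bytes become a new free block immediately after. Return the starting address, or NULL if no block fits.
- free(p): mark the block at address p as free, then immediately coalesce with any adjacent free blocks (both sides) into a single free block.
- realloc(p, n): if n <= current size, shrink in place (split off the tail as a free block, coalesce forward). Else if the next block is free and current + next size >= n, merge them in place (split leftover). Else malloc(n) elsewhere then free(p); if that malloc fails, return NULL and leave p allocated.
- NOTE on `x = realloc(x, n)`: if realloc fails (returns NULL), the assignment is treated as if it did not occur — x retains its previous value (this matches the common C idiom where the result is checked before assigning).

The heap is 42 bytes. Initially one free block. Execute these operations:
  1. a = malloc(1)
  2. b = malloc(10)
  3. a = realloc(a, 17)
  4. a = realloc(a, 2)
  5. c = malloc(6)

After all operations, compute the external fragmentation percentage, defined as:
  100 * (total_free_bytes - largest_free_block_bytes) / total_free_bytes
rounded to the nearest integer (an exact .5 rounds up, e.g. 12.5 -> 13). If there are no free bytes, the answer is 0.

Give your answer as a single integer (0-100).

Op 1: a = malloc(1) -> a = 0; heap: [0-0 ALLOC][1-41 FREE]
Op 2: b = malloc(10) -> b = 1; heap: [0-0 ALLOC][1-10 ALLOC][11-41 FREE]
Op 3: a = realloc(a, 17) -> a = 11; heap: [0-0 FREE][1-10 ALLOC][11-27 ALLOC][28-41 FREE]
Op 4: a = realloc(a, 2) -> a = 11; heap: [0-0 FREE][1-10 ALLOC][11-12 ALLOC][13-41 FREE]
Op 5: c = malloc(6) -> c = 13; heap: [0-0 FREE][1-10 ALLOC][11-12 ALLOC][13-18 ALLOC][19-41 FREE]
Free blocks: [1 23] total_free=24 largest=23 -> 100*(24-23)/24 = 100/24 ≈ 4.167 -> rounds to 4

Answer: 4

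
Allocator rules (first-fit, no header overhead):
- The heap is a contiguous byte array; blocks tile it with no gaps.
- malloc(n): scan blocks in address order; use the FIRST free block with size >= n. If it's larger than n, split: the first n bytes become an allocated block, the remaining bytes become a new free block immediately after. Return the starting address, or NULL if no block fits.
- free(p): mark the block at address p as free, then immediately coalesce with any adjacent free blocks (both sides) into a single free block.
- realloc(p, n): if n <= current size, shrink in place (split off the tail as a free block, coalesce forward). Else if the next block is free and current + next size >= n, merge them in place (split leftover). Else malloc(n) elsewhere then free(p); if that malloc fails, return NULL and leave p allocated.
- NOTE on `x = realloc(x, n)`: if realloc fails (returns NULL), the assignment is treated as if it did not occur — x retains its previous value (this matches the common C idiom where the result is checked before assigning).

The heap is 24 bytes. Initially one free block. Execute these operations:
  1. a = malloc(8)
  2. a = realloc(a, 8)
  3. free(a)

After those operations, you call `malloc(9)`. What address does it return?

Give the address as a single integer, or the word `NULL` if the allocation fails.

Op 1: a = malloc(8) -> a = 0; heap: [0-7 ALLOC][8-23 FREE]
Op 2: a = realloc(a, 8) -> a = 0; heap: [0-7 ALLOC][8-23 FREE]
Op 3: free(a) -> (freed a); heap: [0-23 FREE]
malloc(9): first-fit scan over [0-23 FREE] -> 0

Answer: 0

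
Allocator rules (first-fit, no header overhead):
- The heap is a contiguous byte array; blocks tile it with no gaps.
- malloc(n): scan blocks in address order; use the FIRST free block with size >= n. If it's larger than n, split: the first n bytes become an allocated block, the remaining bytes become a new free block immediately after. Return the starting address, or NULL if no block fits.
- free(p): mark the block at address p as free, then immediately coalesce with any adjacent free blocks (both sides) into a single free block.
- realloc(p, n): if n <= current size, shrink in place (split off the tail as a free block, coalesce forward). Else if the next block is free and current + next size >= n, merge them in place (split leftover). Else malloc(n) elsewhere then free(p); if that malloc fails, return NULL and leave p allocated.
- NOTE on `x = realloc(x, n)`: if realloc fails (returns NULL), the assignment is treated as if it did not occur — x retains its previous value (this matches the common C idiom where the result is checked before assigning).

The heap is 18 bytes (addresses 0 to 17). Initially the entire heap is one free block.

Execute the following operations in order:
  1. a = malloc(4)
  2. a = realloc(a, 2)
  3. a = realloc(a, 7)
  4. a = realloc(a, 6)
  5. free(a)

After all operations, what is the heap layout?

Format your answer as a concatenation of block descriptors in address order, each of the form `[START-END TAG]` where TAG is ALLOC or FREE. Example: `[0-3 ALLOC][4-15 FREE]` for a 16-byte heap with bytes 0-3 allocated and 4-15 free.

Op 1: a = malloc(4) -> a = 0; heap: [0-3 ALLOC][4-17 FREE]
Op 2: a = realloc(a, 2) -> a = 0; heap: [0-1 ALLOC][2-17 FREE]
Op 3: a = realloc(a, 7) -> a = 0; heap: [0-6 ALLOC][7-17 FREE]
Op 4: a = realloc(a, 6) -> a = 0; heap: [0-5 ALLOC][6-17 FREE]
Op 5: free(a) -> (freed a); heap: [0-17 FREE]

Answer: [0-17 FREE]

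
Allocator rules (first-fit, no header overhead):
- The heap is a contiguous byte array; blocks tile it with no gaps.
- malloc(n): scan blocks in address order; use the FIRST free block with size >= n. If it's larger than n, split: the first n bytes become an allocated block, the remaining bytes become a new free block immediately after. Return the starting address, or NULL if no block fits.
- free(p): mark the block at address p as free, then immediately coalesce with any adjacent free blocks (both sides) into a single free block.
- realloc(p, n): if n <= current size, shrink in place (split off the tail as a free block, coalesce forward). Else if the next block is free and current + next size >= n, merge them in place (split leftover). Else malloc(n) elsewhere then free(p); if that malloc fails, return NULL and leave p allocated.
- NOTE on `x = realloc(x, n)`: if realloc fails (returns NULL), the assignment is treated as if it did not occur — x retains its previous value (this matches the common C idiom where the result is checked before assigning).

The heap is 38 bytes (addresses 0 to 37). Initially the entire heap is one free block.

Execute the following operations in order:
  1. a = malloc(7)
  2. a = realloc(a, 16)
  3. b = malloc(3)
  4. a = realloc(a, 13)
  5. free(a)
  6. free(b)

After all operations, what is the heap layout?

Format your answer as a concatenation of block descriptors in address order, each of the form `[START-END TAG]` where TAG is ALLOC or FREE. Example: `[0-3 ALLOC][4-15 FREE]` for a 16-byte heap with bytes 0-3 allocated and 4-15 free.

Answer: [0-37 FREE]

Derivation:
Op 1: a = malloc(7) -> a = 0; heap: [0-6 ALLOC][7-37 FREE]
Op 2: a = realloc(a, 16) -> a = 0; heap: [0-15 ALLOC][16-37 FREE]
Op 3: b = malloc(3) -> b = 16; heap: [0-15 ALLOC][16-18 ALLOC][19-37 FREE]
Op 4: a = realloc(a, 13) -> a = 0; heap: [0-12 ALLOC][13-15 FREE][16-18 ALLOC][19-37 FREE]
Op 5: free(a) -> (freed a); heap: [0-15 FREE][16-18 ALLOC][19-37 FREE]
Op 6: free(b) -> (freed b); heap: [0-37 FREE]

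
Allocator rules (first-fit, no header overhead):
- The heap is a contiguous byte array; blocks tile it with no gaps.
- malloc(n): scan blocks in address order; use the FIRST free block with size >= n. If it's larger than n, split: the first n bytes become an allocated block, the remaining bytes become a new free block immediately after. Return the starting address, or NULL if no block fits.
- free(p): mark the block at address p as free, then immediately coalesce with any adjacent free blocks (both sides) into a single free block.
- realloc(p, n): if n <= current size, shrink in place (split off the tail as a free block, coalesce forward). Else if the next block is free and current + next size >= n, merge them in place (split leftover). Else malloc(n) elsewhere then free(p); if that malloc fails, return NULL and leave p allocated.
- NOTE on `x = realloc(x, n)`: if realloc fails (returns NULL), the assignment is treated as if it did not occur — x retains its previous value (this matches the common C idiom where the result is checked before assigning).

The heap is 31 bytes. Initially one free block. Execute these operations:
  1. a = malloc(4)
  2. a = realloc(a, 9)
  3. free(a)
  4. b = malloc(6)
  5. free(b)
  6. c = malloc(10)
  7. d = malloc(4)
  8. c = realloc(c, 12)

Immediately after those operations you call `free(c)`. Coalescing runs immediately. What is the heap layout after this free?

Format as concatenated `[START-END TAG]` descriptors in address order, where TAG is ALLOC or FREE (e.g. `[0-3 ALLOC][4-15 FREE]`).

Op 1: a = malloc(4) -> a = 0; heap: [0-3 ALLOC][4-30 FREE]
Op 2: a = realloc(a, 9) -> a = 0; heap: [0-8 ALLOC][9-30 FREE]
Op 3: free(a) -> (freed a); heap: [0-30 FREE]
Op 4: b = malloc(6) -> b = 0; heap: [0-5 ALLOC][6-30 FREE]
Op 5: free(b) -> (freed b); heap: [0-30 FREE]
Op 6: c = malloc(10) -> c = 0; heap: [0-9 ALLOC][10-30 FREE]
Op 7: d = malloc(4) -> d = 10; heap: [0-9 ALLOC][10-13 ALLOC][14-30 FREE]
Op 8: c = realloc(c, 12) -> c = 14; heap: [0-9 FREE][10-13 ALLOC][14-25 ALLOC][26-30 FREE]
free(c): c = 14 -> block [14-25 ALLOC]; mark free, coalesce with adjacent free neighbors -> [0-9 FREE][10-13 ALLOC][14-30 FREE]

Answer: [0-9 FREE][10-13 ALLOC][14-30 FREE]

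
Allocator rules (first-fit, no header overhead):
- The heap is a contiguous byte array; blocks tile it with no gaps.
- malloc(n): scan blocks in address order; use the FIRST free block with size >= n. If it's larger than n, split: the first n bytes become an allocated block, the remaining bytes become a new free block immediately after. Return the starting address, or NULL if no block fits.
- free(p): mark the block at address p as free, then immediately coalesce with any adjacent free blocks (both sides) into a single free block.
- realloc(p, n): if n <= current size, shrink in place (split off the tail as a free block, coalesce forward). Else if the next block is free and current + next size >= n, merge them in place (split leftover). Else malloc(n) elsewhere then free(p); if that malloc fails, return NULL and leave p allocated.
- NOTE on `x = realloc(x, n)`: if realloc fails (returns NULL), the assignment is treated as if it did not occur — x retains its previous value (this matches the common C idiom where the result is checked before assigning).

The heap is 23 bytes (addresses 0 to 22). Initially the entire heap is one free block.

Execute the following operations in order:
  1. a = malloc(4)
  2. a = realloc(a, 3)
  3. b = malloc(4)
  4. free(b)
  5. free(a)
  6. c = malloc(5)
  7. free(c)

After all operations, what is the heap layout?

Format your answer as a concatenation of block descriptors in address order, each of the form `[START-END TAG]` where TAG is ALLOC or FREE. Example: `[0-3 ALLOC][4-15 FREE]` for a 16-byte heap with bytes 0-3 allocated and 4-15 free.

Op 1: a = malloc(4) -> a = 0; heap: [0-3 ALLOC][4-22 FREE]
Op 2: a = realloc(a, 3) -> a = 0; heap: [0-2 ALLOC][3-22 FREE]
Op 3: b = malloc(4) -> b = 3; heap: [0-2 ALLOC][3-6 ALLOC][7-22 FREE]
Op 4: free(b) -> (freed b); heap: [0-2 ALLOC][3-22 FREE]
Op 5: free(a) -> (freed a); heap: [0-22 FREE]
Op 6: c = malloc(5) -> c = 0; heap: [0-4 ALLOC][5-22 FREE]
Op 7: free(c) -> (freed c); heap: [0-22 FREE]

Answer: [0-22 FREE]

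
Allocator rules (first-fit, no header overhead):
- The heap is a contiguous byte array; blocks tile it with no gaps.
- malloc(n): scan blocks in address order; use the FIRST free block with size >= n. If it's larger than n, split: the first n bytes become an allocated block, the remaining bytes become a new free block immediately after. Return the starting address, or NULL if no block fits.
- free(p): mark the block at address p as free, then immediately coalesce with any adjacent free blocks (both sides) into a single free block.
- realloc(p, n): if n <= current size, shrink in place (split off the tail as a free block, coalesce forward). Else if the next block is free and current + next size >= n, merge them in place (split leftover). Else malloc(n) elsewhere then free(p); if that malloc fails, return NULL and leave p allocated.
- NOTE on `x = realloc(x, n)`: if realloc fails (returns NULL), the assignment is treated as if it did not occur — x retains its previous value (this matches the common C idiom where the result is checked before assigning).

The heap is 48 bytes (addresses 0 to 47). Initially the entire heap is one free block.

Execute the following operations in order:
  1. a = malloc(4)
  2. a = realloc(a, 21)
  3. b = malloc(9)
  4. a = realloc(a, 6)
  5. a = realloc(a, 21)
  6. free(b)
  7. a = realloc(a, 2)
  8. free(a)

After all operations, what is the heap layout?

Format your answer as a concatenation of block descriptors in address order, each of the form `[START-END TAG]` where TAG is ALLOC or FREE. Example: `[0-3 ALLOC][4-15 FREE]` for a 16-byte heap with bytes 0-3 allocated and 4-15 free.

Op 1: a = malloc(4) -> a = 0; heap: [0-3 ALLOC][4-47 FREE]
Op 2: a = realloc(a, 21) -> a = 0; heap: [0-20 ALLOC][21-47 FREE]
Op 3: b = malloc(9) -> b = 21; heap: [0-20 ALLOC][21-29 ALLOC][30-47 FREE]
Op 4: a = realloc(a, 6) -> a = 0; heap: [0-5 ALLOC][6-20 FREE][21-29 ALLOC][30-47 FREE]
Op 5: a = realloc(a, 21) -> a = 0; heap: [0-20 ALLOC][21-29 ALLOC][30-47 FREE]
Op 6: free(b) -> (freed b); heap: [0-20 ALLOC][21-47 FREE]
Op 7: a = realloc(a, 2) -> a = 0; heap: [0-1 ALLOC][2-47 FREE]
Op 8: free(a) -> (freed a); heap: [0-47 FREE]

Answer: [0-47 FREE]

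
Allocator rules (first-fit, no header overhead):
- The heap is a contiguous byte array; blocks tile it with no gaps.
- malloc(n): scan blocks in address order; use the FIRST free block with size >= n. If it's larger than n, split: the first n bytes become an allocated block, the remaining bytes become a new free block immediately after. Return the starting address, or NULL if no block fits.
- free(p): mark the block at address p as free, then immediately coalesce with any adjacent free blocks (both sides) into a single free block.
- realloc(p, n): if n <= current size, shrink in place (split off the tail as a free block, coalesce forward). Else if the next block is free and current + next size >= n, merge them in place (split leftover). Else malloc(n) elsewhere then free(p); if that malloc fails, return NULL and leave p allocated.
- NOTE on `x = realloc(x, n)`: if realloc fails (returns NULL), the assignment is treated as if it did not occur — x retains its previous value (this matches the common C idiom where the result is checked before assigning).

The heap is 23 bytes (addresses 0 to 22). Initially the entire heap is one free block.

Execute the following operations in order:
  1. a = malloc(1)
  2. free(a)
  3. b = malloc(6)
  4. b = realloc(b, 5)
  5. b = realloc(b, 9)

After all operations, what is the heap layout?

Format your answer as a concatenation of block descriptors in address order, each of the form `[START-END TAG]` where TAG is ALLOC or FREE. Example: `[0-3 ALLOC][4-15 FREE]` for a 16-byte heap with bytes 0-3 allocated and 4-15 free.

Answer: [0-8 ALLOC][9-22 FREE]

Derivation:
Op 1: a = malloc(1) -> a = 0; heap: [0-0 ALLOC][1-22 FREE]
Op 2: free(a) -> (freed a); heap: [0-22 FREE]
Op 3: b = malloc(6) -> b = 0; heap: [0-5 ALLOC][6-22 FREE]
Op 4: b = realloc(b, 5) -> b = 0; heap: [0-4 ALLOC][5-22 FREE]
Op 5: b = realloc(b, 9) -> b = 0; heap: [0-8 ALLOC][9-22 FREE]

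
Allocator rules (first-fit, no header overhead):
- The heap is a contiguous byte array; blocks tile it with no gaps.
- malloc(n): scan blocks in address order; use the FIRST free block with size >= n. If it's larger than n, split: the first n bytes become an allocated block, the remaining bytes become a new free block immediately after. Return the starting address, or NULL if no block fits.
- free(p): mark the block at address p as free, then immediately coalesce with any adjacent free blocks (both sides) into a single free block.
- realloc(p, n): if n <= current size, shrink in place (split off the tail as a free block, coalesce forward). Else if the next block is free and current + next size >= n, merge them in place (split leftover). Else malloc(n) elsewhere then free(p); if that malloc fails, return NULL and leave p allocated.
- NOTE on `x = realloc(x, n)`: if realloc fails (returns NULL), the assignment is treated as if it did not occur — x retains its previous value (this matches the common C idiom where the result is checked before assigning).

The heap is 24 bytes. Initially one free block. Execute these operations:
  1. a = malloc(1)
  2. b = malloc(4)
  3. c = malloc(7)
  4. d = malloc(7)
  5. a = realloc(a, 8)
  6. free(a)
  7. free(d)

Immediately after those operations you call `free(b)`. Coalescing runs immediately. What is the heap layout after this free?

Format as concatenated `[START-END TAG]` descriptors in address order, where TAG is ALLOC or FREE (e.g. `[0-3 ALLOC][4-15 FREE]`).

Op 1: a = malloc(1) -> a = 0; heap: [0-0 ALLOC][1-23 FREE]
Op 2: b = malloc(4) -> b = 1; heap: [0-0 ALLOC][1-4 ALLOC][5-23 FREE]
Op 3: c = malloc(7) -> c = 5; heap: [0-0 ALLOC][1-4 ALLOC][5-11 ALLOC][12-23 FREE]
Op 4: d = malloc(7) -> d = 12; heap: [0-0 ALLOC][1-4 ALLOC][5-11 ALLOC][12-18 ALLOC][19-23 FREE]
Op 5: a = realloc(a, 8) -> NULL (a unchanged); heap: [0-0 ALLOC][1-4 ALLOC][5-11 ALLOC][12-18 ALLOC][19-23 FREE]
Op 6: free(a) -> (freed a); heap: [0-0 FREE][1-4 ALLOC][5-11 ALLOC][12-18 ALLOC][19-23 FREE]
Op 7: free(d) -> (freed d); heap: [0-0 FREE][1-4 ALLOC][5-11 ALLOC][12-23 FREE]
free(b): b = 1 -> block [1-4 ALLOC]; mark free, coalesce with adjacent free neighbors -> [0-4 FREE][5-11 ALLOC][12-23 FREE]

Answer: [0-4 FREE][5-11 ALLOC][12-23 FREE]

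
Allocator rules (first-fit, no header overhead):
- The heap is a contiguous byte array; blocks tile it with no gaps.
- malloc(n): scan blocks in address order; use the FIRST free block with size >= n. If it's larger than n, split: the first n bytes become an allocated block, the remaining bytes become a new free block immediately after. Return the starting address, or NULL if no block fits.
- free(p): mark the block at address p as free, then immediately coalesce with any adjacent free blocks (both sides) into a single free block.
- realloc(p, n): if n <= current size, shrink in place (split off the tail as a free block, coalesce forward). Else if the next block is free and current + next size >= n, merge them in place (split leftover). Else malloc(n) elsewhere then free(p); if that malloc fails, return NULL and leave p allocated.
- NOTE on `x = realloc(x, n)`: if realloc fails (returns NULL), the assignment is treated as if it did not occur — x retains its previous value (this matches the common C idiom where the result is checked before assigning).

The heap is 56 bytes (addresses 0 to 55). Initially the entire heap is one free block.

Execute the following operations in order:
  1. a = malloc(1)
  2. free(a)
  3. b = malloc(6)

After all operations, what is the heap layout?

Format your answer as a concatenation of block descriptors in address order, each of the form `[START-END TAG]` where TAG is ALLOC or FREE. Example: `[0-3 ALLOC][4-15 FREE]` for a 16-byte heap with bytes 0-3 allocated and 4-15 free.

Op 1: a = malloc(1) -> a = 0; heap: [0-0 ALLOC][1-55 FREE]
Op 2: free(a) -> (freed a); heap: [0-55 FREE]
Op 3: b = malloc(6) -> b = 0; heap: [0-5 ALLOC][6-55 FREE]

Answer: [0-5 ALLOC][6-55 FREE]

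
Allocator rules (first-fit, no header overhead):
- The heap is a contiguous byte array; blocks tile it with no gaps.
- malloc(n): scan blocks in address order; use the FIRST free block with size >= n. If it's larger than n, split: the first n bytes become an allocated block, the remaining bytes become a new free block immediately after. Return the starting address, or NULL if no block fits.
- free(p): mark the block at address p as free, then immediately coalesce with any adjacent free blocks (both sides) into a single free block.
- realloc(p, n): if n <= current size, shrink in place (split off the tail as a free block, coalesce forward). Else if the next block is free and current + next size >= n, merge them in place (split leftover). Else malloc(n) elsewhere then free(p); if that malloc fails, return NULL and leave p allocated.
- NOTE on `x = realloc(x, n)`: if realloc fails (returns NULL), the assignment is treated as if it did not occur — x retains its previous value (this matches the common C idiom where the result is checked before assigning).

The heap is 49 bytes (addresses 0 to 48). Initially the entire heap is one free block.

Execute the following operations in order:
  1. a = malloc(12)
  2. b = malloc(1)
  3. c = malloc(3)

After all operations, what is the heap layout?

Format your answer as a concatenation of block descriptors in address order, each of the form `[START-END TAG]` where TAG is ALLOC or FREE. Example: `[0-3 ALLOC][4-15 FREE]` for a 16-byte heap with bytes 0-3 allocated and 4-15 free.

Answer: [0-11 ALLOC][12-12 ALLOC][13-15 ALLOC][16-48 FREE]

Derivation:
Op 1: a = malloc(12) -> a = 0; heap: [0-11 ALLOC][12-48 FREE]
Op 2: b = malloc(1) -> b = 12; heap: [0-11 ALLOC][12-12 ALLOC][13-48 FREE]
Op 3: c = malloc(3) -> c = 13; heap: [0-11 ALLOC][12-12 ALLOC][13-15 ALLOC][16-48 FREE]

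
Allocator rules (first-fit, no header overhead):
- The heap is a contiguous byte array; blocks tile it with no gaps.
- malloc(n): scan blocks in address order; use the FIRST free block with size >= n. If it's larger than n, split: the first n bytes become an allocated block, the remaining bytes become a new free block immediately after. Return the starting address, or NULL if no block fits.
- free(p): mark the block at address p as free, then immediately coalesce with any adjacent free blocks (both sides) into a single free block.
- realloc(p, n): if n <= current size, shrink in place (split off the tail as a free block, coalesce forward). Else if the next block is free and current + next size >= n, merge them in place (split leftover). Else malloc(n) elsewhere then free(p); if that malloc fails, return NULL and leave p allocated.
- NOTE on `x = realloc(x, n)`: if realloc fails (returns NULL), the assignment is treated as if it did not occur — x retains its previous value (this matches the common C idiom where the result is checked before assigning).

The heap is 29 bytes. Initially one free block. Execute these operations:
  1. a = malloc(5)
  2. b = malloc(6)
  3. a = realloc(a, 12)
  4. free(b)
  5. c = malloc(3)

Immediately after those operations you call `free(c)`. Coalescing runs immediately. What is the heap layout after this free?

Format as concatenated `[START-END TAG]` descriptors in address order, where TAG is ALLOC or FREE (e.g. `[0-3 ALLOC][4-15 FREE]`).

Op 1: a = malloc(5) -> a = 0; heap: [0-4 ALLOC][5-28 FREE]
Op 2: b = malloc(6) -> b = 5; heap: [0-4 ALLOC][5-10 ALLOC][11-28 FREE]
Op 3: a = realloc(a, 12) -> a = 11; heap: [0-4 FREE][5-10 ALLOC][11-22 ALLOC][23-28 FREE]
Op 4: free(b) -> (freed b); heap: [0-10 FREE][11-22 ALLOC][23-28 FREE]
Op 5: c = malloc(3) -> c = 0; heap: [0-2 ALLOC][3-10 FREE][11-22 ALLOC][23-28 FREE]
free(c): c = 0 -> block [0-2 ALLOC]; mark free, coalesce with adjacent free neighbors -> [0-10 FREE][11-22 ALLOC][23-28 FREE]

Answer: [0-10 FREE][11-22 ALLOC][23-28 FREE]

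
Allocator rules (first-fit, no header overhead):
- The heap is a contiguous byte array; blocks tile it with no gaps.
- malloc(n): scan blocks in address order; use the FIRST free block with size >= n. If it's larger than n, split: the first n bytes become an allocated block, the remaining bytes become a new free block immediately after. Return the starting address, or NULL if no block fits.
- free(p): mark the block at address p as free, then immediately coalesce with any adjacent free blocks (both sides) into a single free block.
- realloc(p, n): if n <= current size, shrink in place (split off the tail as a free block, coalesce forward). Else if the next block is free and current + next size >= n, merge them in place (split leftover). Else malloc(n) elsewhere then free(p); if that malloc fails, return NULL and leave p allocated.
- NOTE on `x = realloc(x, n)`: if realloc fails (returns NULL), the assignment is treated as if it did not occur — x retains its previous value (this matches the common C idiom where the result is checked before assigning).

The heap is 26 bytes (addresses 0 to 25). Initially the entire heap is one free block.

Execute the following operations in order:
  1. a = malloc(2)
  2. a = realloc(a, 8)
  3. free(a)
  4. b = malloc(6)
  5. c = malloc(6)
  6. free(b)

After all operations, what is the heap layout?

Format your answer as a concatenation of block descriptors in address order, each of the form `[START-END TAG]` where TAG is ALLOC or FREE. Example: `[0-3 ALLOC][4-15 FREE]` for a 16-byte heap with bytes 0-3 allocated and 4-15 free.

Op 1: a = malloc(2) -> a = 0; heap: [0-1 ALLOC][2-25 FREE]
Op 2: a = realloc(a, 8) -> a = 0; heap: [0-7 ALLOC][8-25 FREE]
Op 3: free(a) -> (freed a); heap: [0-25 FREE]
Op 4: b = malloc(6) -> b = 0; heap: [0-5 ALLOC][6-25 FREE]
Op 5: c = malloc(6) -> c = 6; heap: [0-5 ALLOC][6-11 ALLOC][12-25 FREE]
Op 6: free(b) -> (freed b); heap: [0-5 FREE][6-11 ALLOC][12-25 FREE]

Answer: [0-5 FREE][6-11 ALLOC][12-25 FREE]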